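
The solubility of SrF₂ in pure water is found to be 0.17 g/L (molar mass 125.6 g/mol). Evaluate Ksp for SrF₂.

Ksp = 9.9×10⁻⁹

Convert to molarity: s = 0.17 / 125.6 = 1.354×10⁻³ mol/L
SrF₂(s) ⇌ Sr²⁺(aq) + 2 F⁻(aq)
If s mol/L of SrF₂ dissolves, [Sr²⁺] = s and [F⁻] = 2s.
Ksp = [Sr²⁺][F⁻]^2 = s · (2s)^2 = 4s^3
Ksp = 4 × (1.354×10⁻³)^3 = 9.9×10⁻⁹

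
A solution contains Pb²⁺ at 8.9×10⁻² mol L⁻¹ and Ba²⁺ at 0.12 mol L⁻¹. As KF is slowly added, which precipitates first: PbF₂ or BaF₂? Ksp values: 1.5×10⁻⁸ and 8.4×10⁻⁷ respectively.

Each salt precipitates once Q = Ksp for that salt.
For PbF₂: [F⁻] = (Ksp/[Pb²⁺])^(1/2) = 4.1×10⁻⁴ mol L⁻¹
For BaF₂: [F⁻] = (Ksp/[Ba²⁺])^(1/2) = 2.6×10⁻³ mol L⁻¹
The smaller threshold [F⁻] is reached first, so PbF₂ precipitates first.

PbF₂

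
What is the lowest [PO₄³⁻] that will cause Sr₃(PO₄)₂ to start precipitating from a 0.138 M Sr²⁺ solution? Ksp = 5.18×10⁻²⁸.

Each salt precipitates once Q = Ksp for that salt.
Sr₃(PO₄)₂(s) ⇌ 3 Sr²⁺(aq) + 2 PO₄³⁻(aq)
Ksp = [Sr²⁺]^3[PO₄³⁻]^2 = [PO₄³⁻]^2(0.138)^3
[PO₄³⁻]^2 = 5.18×10⁻²⁸ / (0.138)^3 = 1.97×10⁻²⁵
[PO₄³⁻] = 4.44×10⁻¹³ M

4.44×10⁻¹³ M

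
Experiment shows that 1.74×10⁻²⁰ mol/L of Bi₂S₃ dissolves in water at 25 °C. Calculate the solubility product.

Ksp = 1.72×10⁻⁹⁷

Bi₂S₃(s) ⇌ 2 Bi³⁺(aq) + 3 S²⁻(aq)
With molar solubility s: [Bi³⁺] = 2s, [S²⁻] = 3s.
Ksp = [Bi³⁺]^2[S²⁻]^3 = (2s)^2 · (3s)^3 = 108s^5
Ksp = 108 × (1.74×10⁻²⁰)^5 = 1.72×10⁻⁹⁷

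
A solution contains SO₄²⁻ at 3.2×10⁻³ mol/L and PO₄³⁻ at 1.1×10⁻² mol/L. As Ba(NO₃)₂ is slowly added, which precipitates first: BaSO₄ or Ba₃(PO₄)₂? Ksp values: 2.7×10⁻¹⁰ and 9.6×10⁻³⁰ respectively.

Precipitation of each salt begins when its ion product equals Ksp.
For BaSO₄: [Ba²⁺] = (Ksp/[SO₄²⁻]) = 8.4×10⁻⁸ mol/L
For Ba₃(PO₄)₂: [Ba²⁺] = (Ksp/[PO₄³⁻]^2)^(1/3) = 4.3×10⁻⁹ mol/L
Since Ba₃(PO₄)₂ needs less Ba²⁺ to reach saturation, it precipitates first.

Ba₃(PO₄)₂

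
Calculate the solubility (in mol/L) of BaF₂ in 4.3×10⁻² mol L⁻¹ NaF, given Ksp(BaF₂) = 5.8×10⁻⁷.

3.1×10⁻⁴ M

BaF₂(s) ⇌ Ba²⁺(aq) + 2 F⁻(aq)
F⁻ is already present at 4.3×10⁻² mol L⁻¹. If s mol/L of BaF₂ dissolves, [Ba²⁺] = s while [F⁻] ≈ 4.3×10⁻² mol L⁻¹.
Ksp = [Ba²⁺][F⁻]^2 = s(4.3×10⁻²)^2
s = 5.8×10⁻⁷ / (4.3×10⁻²)^2 = 3.1×10⁻⁴
s = 3.1×10⁻⁴ mol L⁻¹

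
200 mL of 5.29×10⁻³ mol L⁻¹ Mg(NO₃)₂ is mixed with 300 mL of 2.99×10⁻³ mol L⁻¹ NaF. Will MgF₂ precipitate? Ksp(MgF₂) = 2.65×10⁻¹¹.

Yes

The combined volume is 500 mL.
[Mg²⁺] = (5.29×10⁻³)(200)/500 = 2.12×10⁻³ mol L⁻¹
[F⁻] = (2.99×10⁻³)(300)/500 = 1.79×10⁻³ mol L⁻¹
Q = [Mg²⁺][F⁻]^2 = 6.81×10⁻⁹
Since Q (6.81×10⁻⁹) exceeds Ksp (2.65×10⁻¹¹), MgF₂ will precipitate.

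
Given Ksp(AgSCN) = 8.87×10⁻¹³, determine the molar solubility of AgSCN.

9.42×10⁻⁷ M

AgSCN(s) ⇌ Ag⁺(aq) + SCN⁻(aq)
For each mole of AgSCN that dissolves per liter, [Ag⁺] = s and [SCN⁻] = s; let s denote this solubility.
Ksp = [Ag⁺][SCN⁻] = s · s = s^2
s^2 = 8.87×10⁻¹³
s = (8.87×10⁻¹³)^(1/2) = 9.42×10⁻⁷ mol L⁻¹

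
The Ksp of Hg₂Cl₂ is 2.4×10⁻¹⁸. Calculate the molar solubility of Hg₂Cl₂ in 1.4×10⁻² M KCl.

1.2×10⁻¹⁴ M

Hg₂Cl₂(s) ⇌ Hg₂²⁺(aq) + 2 Cl⁻(aq)
Let s be the solubility of Hg₂Cl₂ here. The common ion gives [Cl⁻] ≈ 1.4×10⁻² M, and [Hg₂²⁺] = s.
Ksp = [Hg₂²⁺][Cl⁻]^2 = s(1.4×10⁻²)^2
s = 2.4×10⁻¹⁸ / (1.4×10⁻²)^2 = 1.2×10⁻¹⁴
s = 1.2×10⁻¹⁴ M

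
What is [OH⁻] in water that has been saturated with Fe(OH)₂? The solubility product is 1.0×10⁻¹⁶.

5.8×10⁻⁶ M

Fe(OH)₂(s) ⇌ Fe²⁺(aq) + 2 OH⁻(aq)
Call the molar solubility s, so that [Fe²⁺] = s and [OH⁻] = 2s.
Ksp = [Fe²⁺][OH⁻]^2 = s · (2s)^2 = 4s^3 = 1.0×10⁻¹⁶
s = 2.9×10⁻⁶ mol L⁻¹
[OH⁻] = 2s = 5.8×10⁻⁶ mol L⁻¹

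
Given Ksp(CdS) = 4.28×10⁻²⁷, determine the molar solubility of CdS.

6.54×10⁻¹⁴ M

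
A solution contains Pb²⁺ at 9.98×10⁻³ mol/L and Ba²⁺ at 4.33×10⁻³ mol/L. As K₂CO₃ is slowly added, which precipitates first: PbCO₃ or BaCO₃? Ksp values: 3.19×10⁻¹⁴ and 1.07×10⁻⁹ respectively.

PbCO₃

A salt starts to precipitate once the ion product Q reaches its Ksp.
For PbCO₃: [CO₃²⁻] = (Ksp/[Pb²⁺]) = 3.20×10⁻¹² mol/L
For BaCO₃: [CO₃²⁻] = (Ksp/[Ba²⁺]) = 2.47×10⁻⁷ mol/L
The smaller threshold [CO₃²⁻] is reached first, so PbCO₃ precipitates first.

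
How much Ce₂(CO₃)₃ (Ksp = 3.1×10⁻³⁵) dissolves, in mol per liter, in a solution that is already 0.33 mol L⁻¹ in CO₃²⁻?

Ce₂(CO₃)₃(s) ⇌ 2 Ce³⁺(aq) + 3 CO₃²⁻(aq)
CO₃²⁻ is already present at 0.33 mol L⁻¹. If s mol/L of Ce₂(CO₃)₃ dissolves, [Ce³⁺] = 2s while [CO₃²⁻] ≈ 0.33 mol L⁻¹.
Ksp = [Ce³⁺]^2[CO₃²⁻]^3 = (2s)^2(0.33)^3
(2s)^2 = 3.1×10⁻³⁵ / (0.33)^3 = 8.6×10⁻³⁴
s = 1.5×10⁻¹⁷ mol L⁻¹

1.5×10⁻¹⁷ M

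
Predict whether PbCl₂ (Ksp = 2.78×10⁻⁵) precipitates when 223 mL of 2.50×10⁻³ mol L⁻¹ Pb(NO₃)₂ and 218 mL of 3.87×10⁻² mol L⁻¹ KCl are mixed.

No

Total volume after mixing = 223 + 218 = 441 mL.
[Pb²⁺] = (2.50×10⁻³)(223)/441 = 1.26×10⁻³ mol L⁻¹
[Cl⁻] = (3.87×10⁻²)(218)/441 = 1.91×10⁻² mol L⁻¹
Q = [Pb²⁺][Cl⁻]^2 = 4.63×10⁻⁷
Q = 4.63×10⁻⁷ < Ksp = 2.78×10⁻⁵, so the solution is unsaturated and no precipitate forms.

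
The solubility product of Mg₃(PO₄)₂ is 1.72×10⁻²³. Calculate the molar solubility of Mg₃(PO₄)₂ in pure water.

1.10×10⁻⁵ M

Mg₃(PO₄)₂(s) ⇌ 3 Mg²⁺(aq) + 2 PO₄³⁻(aq)
Call the molar solubility s, so that [Mg²⁺] = 3s and [PO₄³⁻] = 2s.
Ksp = [Mg²⁺]^3[PO₄³⁻]^2 = (3s)^3 · (2s)^2 = 108s^5
108s^5 = 1.72×10⁻²³  ⇒  s^5 = 1.59×10⁻²⁵
s = 1.10×10⁻⁵ mol L⁻¹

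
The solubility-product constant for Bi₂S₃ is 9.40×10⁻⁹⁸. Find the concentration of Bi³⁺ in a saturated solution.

3.08×10⁻²⁰ M

Bi₂S₃(s) ⇌ 2 Bi³⁺(aq) + 3 S²⁻(aq)
Call the molar solubility s, so that [Bi³⁺] = 2s and [S²⁻] = 3s.
Ksp = [Bi³⁺]^2[S²⁻]^3 = (2s)^2 · (3s)^3 = 108s^5 = 9.40×10⁻⁹⁸
s = 1.54×10⁻²⁰ mol/L
[Bi³⁺] = 2s = 3.08×10⁻²⁰ mol/L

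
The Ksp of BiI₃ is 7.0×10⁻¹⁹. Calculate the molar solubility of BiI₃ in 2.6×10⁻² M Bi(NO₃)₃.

BiI₃(s) ⇌ Bi³⁺(aq) + 3 I⁻(aq)
Bi³⁺ is already present at 2.6×10⁻² M. If s mol/L of BiI₃ dissolves, [I⁻] = 3s while [Bi³⁺] ≈ 2.6×10⁻² M.
Ksp = [Bi³⁺][I⁻]^3 = (2.6×10⁻²)(3s)^3
(3s)^3 = 7.0×10⁻¹⁹ / (2.6×10⁻²) = 2.7×10⁻¹⁷
s = 1.0×10⁻⁶ M

1.0×10⁻⁶ M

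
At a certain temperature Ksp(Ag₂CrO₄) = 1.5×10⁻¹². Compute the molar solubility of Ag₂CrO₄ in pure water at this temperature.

7.2×10⁻⁵ M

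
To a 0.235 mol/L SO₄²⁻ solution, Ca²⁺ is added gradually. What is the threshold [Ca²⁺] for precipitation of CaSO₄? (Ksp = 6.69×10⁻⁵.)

2.85×10⁻⁴ M

Precipitation begins when Q = Ksp.
CaSO₄(s) ⇌ Ca²⁺(aq) + SO₄²⁻(aq)
Ksp = [Ca²⁺][SO₄²⁻] = [Ca²⁺](0.235)
[Ca²⁺] = 6.69×10⁻⁵ / (0.235) = 2.85×10⁻⁴
[Ca²⁺] = 2.85×10⁻⁴ mol/L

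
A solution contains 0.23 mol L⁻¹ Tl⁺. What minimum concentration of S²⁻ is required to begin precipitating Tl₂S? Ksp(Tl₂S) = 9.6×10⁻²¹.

1.8×10⁻¹⁹ M

Precipitation begins when Q = Ksp.
Tl₂S(s) ⇌ 2 Tl⁺(aq) + S²⁻(aq)
Ksp = [Tl⁺]^2[S²⁻] = [S²⁻](0.23)^2
[S²⁻] = 9.6×10⁻²¹ / (0.23)^2 = 1.8×10⁻¹⁹
[S²⁻] = 1.8×10⁻¹⁹ mol L⁻¹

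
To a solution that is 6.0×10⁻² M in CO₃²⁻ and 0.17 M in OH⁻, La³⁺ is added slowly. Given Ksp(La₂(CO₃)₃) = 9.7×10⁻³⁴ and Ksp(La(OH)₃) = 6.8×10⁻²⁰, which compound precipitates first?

Each salt precipitates once Q = Ksp for that salt.
For La₂(CO₃)₃: [La³⁺] = (Ksp/[CO₃²⁻]^3)^(1/2) = 2.1×10⁻¹⁵ M
For La(OH)₃: [La³⁺] = (Ksp/[OH⁻]^3) = 1.4×10⁻¹⁷ M
La(OH)₃ requires the lower [La³⁺], so it precipitates first.

La(OH)₃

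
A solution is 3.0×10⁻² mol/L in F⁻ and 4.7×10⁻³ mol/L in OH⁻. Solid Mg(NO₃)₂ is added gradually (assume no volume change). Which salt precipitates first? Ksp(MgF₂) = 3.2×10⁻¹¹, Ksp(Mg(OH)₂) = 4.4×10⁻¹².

Precipitation of each salt begins when its ion product equals Ksp.
For MgF₂: [Mg²⁺] = (Ksp/[F⁻]^2) = 3.6×10⁻⁸ mol/L
For Mg(OH)₂: [Mg²⁺] = (Ksp/[OH⁻]^2) = 2.0×10⁻⁷ mol/L
MgF₂ requires the lower [Mg²⁺], so it precipitates first.

MgF₂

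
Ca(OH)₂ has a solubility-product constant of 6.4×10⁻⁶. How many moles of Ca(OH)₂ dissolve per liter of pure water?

Ca(OH)₂(s) ⇌ Ca²⁺(aq) + 2 OH⁻(aq)
With molar solubility s: [Ca²⁺] = s, [OH⁻] = 2s.
Ksp = [Ca²⁺][OH⁻]^2 = s · (2s)^2 = 4s^3
4s^3 = 6.4×10⁻⁶  ⇒  s^3 = 1.6×10⁻⁶
s = 1.2×10⁻² mol/L

1.2×10⁻² M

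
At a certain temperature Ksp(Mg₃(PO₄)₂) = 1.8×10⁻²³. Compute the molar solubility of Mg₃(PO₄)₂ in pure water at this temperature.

1.1×10⁻⁵ M

Mg₃(PO₄)₂(s) ⇌ 3 Mg²⁺(aq) + 2 PO₄³⁻(aq)
For each mole of Mg₃(PO₄)₂ that dissolves per liter, [Mg²⁺] = 3s and [PO₄³⁻] = 2s; let s denote this solubility.
Ksp = [Mg²⁺]^3[PO₄³⁻]^2 = (3s)^3 · (2s)^2 = 108s^5
108s^5 = 1.8×10⁻²³  ⇒  s^5 = 1.7×10⁻²⁵
s = 1.1×10⁻⁵ M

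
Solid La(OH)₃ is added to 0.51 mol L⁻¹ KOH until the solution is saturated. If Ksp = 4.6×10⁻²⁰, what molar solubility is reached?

La(OH)₃(s) ⇌ La³⁺(aq) + 3 OH⁻(aq)
Let s be the solubility of La(OH)₃ here. The common ion gives [OH⁻] ≈ 0.51 mol L⁻¹, and [La³⁺] = s.
Ksp = [La³⁺][OH⁻]^3 = s(0.51)^3
s = 4.6×10⁻²⁰ / (0.51)^3 = 3.5×10⁻¹⁹
s = 3.5×10⁻¹⁹ mol L⁻¹

3.5×10⁻¹⁹ M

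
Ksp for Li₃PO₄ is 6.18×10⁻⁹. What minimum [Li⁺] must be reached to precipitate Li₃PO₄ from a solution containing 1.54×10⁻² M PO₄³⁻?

7.38×10⁻³ M

Precipitation begins when Q = Ksp.
Li₃PO₄(s) ⇌ 3 Li⁺(aq) + PO₄³⁻(aq)
Ksp = [Li⁺]^3[PO₄³⁻] = [Li⁺]^3(1.54×10⁻²)
[Li⁺]^3 = 6.18×10⁻⁹ / (1.54×10⁻²) = 4.01×10⁻⁷
[Li⁺] = 7.38×10⁻³ M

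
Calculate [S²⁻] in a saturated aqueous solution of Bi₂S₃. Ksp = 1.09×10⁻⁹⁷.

4.76×10⁻²⁰ M

Bi₂S₃(s) ⇌ 2 Bi³⁺(aq) + 3 S²⁻(aq)
Let s be the molar solubility. Then [Bi³⁺] = 2s and [S²⁻] = 3s.
Ksp = [Bi³⁺]^2[S²⁻]^3 = (2s)^2 · (3s)^3 = 108s^5 = 1.09×10⁻⁹⁷
s = 1.59×10⁻²⁰ mol/L
[S²⁻] = 3s = 4.76×10⁻²⁰ mol/L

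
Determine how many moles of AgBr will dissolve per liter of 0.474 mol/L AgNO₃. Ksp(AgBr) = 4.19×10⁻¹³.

AgBr(s) ⇌ Ag⁺(aq) + Br⁻(aq)
Ag⁺ is already present at 0.474 mol/L. If s mol/L of AgBr dissolves, [Br⁻] = s while [Ag⁺] ≈ 0.474 mol/L.
Ksp = [Ag⁺][Br⁻] = (0.474)s
s = 4.19×10⁻¹³ / (0.474) = 8.84×10⁻¹³
s = 8.84×10⁻¹³ mol/L

8.84×10⁻¹³ M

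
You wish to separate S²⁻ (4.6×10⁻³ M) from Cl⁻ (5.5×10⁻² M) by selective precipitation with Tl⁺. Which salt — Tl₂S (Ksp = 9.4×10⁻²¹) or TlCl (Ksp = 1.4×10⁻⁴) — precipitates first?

Each salt precipitates once Q = Ksp for that salt.
For Tl₂S: [Tl⁺] = (Ksp/[S²⁻])^(1/2) = 1.4×10⁻⁹ M
For TlCl: [Tl⁺] = (Ksp/[Cl⁻]) = 2.5×10⁻³ M
The smaller threshold [Tl⁺] is reached first, so Tl₂S precipitates first.

Tl₂S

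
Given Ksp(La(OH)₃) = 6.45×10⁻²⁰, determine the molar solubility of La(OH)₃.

La(OH)₃(s) ⇌ La³⁺(aq) + 3 OH⁻(aq)
Call the molar solubility s, so that [La³⁺] = s and [OH⁻] = 3s.
Ksp = [La³⁺][OH⁻]^3 = s · (3s)^3 = 27s^4
27s^4 = 6.45×10⁻²⁰  ⇒  s^4 = 2.39×10⁻²¹
Taking the 4th root, s = 6.99×10⁻⁶ M.

6.99×10⁻⁶ M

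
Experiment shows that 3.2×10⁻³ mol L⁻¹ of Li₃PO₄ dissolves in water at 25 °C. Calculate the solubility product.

Li₃PO₄(s) ⇌ 3 Li⁺(aq) + PO₄³⁻(aq)
Call the molar solubility s, so that [Li⁺] = 3s and [PO₄³⁻] = s.
Ksp = [Li⁺]^3[PO₄³⁻] = (3s)^3 · s = 27s^4
Ksp = 27 × (3.2×10⁻³)^4 = 2.8×10⁻⁹

Ksp = 2.8×10⁻⁹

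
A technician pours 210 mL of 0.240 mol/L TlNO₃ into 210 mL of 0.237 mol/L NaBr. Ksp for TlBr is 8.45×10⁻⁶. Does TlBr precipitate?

Yes

Total volume after mixing = 210 + 210 = 420 mL.
[Tl⁺] = (0.240)(210)/420 = 0.120 mol/L
[Br⁻] = (0.237)(210)/420 = 0.119 mol/L
Q = [Tl⁺][Br⁻] = 1.42×10⁻²
Because Q > Ksp (1.42×10⁻² vs 8.45×10⁻⁶), a precipitate of TlBr forms.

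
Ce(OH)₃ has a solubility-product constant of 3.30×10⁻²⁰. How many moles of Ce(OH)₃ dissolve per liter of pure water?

5.91×10⁻⁶ M

Ce(OH)₃(s) ⇌ Ce³⁺(aq) + 3 OH⁻(aq)
For each mole of Ce(OH)₃ that dissolves per liter, [Ce³⁺] = s and [OH⁻] = 3s; let s denote this solubility.
Ksp = [Ce³⁺][OH⁻]^3 = s · (3s)^3 = 27s^4
27s^4 = 3.30×10⁻²⁰  ⇒  s^4 = 1.22×10⁻²¹
s = (1.22×10⁻²¹)^(1/4) = 5.91×10⁻⁶ mol/L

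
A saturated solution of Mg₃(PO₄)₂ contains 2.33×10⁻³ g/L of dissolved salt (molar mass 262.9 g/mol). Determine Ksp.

Ksp = 5.91×10⁻²⁴

Molar solubility s = (2.33×10⁻³ g/L) / (262.9 g/mol) = 8.8627×10⁻⁶ mol/L
Mg₃(PO₄)₂(s) ⇌ 3 Mg²⁺(aq) + 2 PO₄³⁻(aq)
Let s be the molar solubility. Then [Mg²⁺] = 3s and [PO₄³⁻] = 2s.
Ksp = [Mg²⁺]^3[PO₄³⁻]^2 = (3s)^3 · (2s)^2 = 108s^5
Ksp = 108 × (8.8627×10⁻⁶)^5 = 5.91×10⁻²⁴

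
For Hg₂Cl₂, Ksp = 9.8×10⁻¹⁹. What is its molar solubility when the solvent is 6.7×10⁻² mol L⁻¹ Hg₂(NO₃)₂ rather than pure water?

1.9×10⁻⁹ M

Hg₂Cl₂(s) ⇌ Hg₂²⁺(aq) + 2 Cl⁻(aq)
The solution already contains Hg₂²⁺ at 6.7×10⁻² mol L⁻¹. Let s be the molar solubility of Hg₂Cl₂.
[Hg₂²⁺] ≈ 6.7×10⁻² mol L⁻¹ (common ion dominates); [Cl⁻] = 2s.
Ksp = [Hg₂²⁺][Cl⁻]^2 = (6.7×10⁻²)(2s)^2
(2s)^2 = 9.8×10⁻¹⁹ / (6.7×10⁻²) = 1.5×10⁻¹⁷
s = 1.9×10⁻⁹ mol L⁻¹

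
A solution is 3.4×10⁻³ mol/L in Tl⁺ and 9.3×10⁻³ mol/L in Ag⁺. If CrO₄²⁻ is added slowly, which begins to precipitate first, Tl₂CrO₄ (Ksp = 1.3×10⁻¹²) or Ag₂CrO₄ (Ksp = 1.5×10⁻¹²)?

Ag₂CrO₄

Each salt precipitates once Q = Ksp for that salt.
For Tl₂CrO₄: [CrO₄²⁻] = (Ksp/[Tl⁺]^2) = 1.1×10⁻⁷ mol/L
For Ag₂CrO₄: [CrO₄²⁻] = (Ksp/[Ag⁺]^2) = 1.7×10⁻⁸ mol/L
Since Ag₂CrO₄ needs less CrO₄²⁻ to reach saturation, it precipitates first.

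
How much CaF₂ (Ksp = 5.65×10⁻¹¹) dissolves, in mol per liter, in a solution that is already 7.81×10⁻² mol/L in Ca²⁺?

1.34×10⁻⁵ M

CaF₂(s) ⇌ Ca²⁺(aq) + 2 F⁻(aq)
Let s be the solubility of CaF₂ here. The common ion gives [Ca²⁺] ≈ 7.81×10⁻² mol/L, and [F⁻] = 2s.
Ksp = [Ca²⁺][F⁻]^2 = (7.81×10⁻²)(2s)^2
(2s)^2 = 5.65×10⁻¹¹ / (7.81×10⁻²) = 7.23×10⁻¹⁰
s = 1.34×10⁻⁵ mol/L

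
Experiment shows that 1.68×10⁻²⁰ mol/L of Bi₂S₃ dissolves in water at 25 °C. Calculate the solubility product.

Ksp = 1.45×10⁻⁹⁷

Bi₂S₃(s) ⇌ 2 Bi³⁺(aq) + 3 S²⁻(aq)
Call the molar solubility s, so that [Bi³⁺] = 2s and [S²⁻] = 3s.
Ksp = [Bi³⁺]^2[S²⁻]^3 = (2s)^2 · (3s)^3 = 108s^5
Ksp = 108 × (1.68×10⁻²⁰)^5 = 1.45×10⁻⁹⁷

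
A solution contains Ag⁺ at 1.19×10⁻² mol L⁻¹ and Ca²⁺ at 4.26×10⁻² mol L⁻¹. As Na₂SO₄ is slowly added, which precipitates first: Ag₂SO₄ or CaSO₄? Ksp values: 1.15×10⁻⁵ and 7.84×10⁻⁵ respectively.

A salt starts to precipitate once the ion product Q reaches its Ksp.
For Ag₂SO₄: [SO₄²⁻] = (Ksp/[Ag⁺]^2) = 8.12×10⁻² mol L⁻¹
For CaSO₄: [SO₄²⁻] = (Ksp/[Ca²⁺]) = 1.84×10⁻³ mol L⁻¹
CaSO₄ requires the lower [SO₄²⁻], so it precipitates first.

CaSO₄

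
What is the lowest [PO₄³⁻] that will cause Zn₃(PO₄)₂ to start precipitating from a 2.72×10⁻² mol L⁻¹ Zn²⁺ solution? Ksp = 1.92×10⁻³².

The threshold for precipitation is Q = Ksp.
Zn₃(PO₄)₂(s) ⇌ 3 Zn²⁺(aq) + 2 PO₄³⁻(aq)
Ksp = [Zn²⁺]^3[PO₄³⁻]^2 = [PO₄³⁻]^2(2.72×10⁻²)^3
[PO₄³⁻]^2 = 1.92×10⁻³² / (2.72×10⁻²)^3 = 9.54×10⁻²⁸
[PO₄³⁻] = 3.09×10⁻¹⁴ mol L⁻¹

3.09×10⁻¹⁴ M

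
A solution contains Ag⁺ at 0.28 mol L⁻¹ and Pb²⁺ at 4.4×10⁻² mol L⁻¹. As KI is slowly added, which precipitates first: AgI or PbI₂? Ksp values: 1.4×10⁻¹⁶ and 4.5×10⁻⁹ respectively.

Each salt precipitates once Q = Ksp for that salt.
For AgI: [I⁻] = (Ksp/[Ag⁺]) = 5.0×10⁻¹⁶ mol L⁻¹
For PbI₂: [I⁻] = (Ksp/[Pb²⁺])^(1/2) = 3.2×10⁻⁴ mol L⁻¹
Since AgI needs less I⁻ to reach saturation, it precipitates first.

AgI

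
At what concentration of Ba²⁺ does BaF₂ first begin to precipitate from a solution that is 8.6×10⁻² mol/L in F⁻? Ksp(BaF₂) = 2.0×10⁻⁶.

2.7×10⁻⁴ M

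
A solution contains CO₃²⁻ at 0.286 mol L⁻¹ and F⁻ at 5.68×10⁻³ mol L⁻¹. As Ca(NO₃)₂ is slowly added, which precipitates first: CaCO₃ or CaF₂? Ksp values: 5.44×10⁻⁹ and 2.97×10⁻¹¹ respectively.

Precipitation of each salt begins when its ion product equals Ksp.
For CaCO₃: [Ca²⁺] = (Ksp/[CO₃²⁻]) = 1.90×10⁻⁸ mol L⁻¹
For CaF₂: [Ca²⁺] = (Ksp/[F⁻]^2) = 9.21×10⁻⁷ mol L⁻¹
Since CaCO₃ needs less Ca²⁺ to reach saturation, it precipitates first.

CaCO₃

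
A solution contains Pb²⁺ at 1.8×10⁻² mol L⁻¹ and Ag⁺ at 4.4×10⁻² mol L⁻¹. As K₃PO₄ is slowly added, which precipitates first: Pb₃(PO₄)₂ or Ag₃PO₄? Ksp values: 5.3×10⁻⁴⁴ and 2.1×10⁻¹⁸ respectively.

Pb₃(PO₄)₂

A salt starts to precipitate once the ion product Q reaches its Ksp.
For Pb₃(PO₄)₂: [PO₄³⁻] = (Ksp/[Pb²⁺]^3)^(1/2) = 9.5×10⁻²⁰ mol L⁻¹
For Ag₃PO₄: [PO₄³⁻] = (Ksp/[Ag⁺]^3) = 2.5×10⁻¹⁴ mol L⁻¹
The smaller threshold [PO₄³⁻] is reached first, so Pb₃(PO₄)₂ precipitates first.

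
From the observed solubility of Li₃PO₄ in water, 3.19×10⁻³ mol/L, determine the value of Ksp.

Ksp = 2.80×10⁻⁹

Li₃PO₄(s) ⇌ 3 Li⁺(aq) + PO₄³⁻(aq)
For each mole of Li₃PO₄ that dissolves per liter, [Li⁺] = 3s and [PO₄³⁻] = s; let s denote this solubility.
Ksp = [Li⁺]^3[PO₄³⁻] = (3s)^3 · s = 27s^4
Ksp = 27 × (3.19×10⁻³)^4 = 2.80×10⁻⁹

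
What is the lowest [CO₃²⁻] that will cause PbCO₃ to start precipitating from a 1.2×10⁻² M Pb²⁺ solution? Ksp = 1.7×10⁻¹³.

A salt starts to precipitate once the ion product Q reaches its Ksp.
PbCO₃(s) ⇌ Pb²⁺(aq) + CO₃²⁻(aq)
Ksp = [Pb²⁺][CO₃²⁻] = [CO₃²⁻](1.2×10⁻²)
[CO₃²⁻] = 1.7×10⁻¹³ / (1.2×10⁻²) = 1.4×10⁻¹¹
[CO₃²⁻] = 1.4×10⁻¹¹ M

1.4×10⁻¹¹ M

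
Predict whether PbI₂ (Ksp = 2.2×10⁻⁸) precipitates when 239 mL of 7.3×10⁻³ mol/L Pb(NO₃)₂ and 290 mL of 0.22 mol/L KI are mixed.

Total volume after mixing = 239 + 290 = 529 mL.
[Pb²⁺] = (7.3×10⁻³)(239)/529 = 3.3×10⁻³ mol/L
[I⁻] = (0.22)(290)/529 = 0.12 mol/L
Q = [Pb²⁺][I⁻]^2 = 4.8×10⁻⁵
Q = 4.8×10⁻⁵ > Ksp = 2.2×10⁻⁸, so the solution is supersaturated and PbI₂ precipitates.

Yes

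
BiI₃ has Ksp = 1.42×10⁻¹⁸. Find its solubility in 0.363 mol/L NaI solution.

2.97×10⁻¹⁷ M

BiI₃(s) ⇌ Bi³⁺(aq) + 3 I⁻(aq)
Let s be the solubility of BiI₃ here. The common ion gives [I⁻] ≈ 0.363 mol/L, and [Bi³⁺] = s.
Ksp = [Bi³⁺][I⁻]^3 = s(0.363)^3
s = 1.42×10⁻¹⁸ / (0.363)^3 = 2.97×10⁻¹⁷
s = 2.97×10⁻¹⁷ mol/L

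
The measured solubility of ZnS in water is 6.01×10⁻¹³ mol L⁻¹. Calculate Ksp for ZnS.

ZnS(s) ⇌ Zn²⁺(aq) + S²⁻(aq)
Call the molar solubility s, so that [Zn²⁺] = s and [S²⁻] = s.
Ksp = [Zn²⁺][S²⁻] = s · s = s^2
Ksp = (6.01×10⁻¹³)^2 = 3.61×10⁻²⁵

Ksp = 3.61×10⁻²⁵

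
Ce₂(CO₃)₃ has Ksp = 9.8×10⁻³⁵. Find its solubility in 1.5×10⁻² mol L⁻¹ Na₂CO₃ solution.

2.7×10⁻¹⁵ M

Ce₂(CO₃)₃(s) ⇌ 2 Ce³⁺(aq) + 3 CO₃²⁻(aq)
The solution already contains CO₃²⁻ at 1.5×10⁻² mol L⁻¹. Let s be the molar solubility of Ce₂(CO₃)₃.
[CO₃²⁻] ≈ 1.5×10⁻² mol L⁻¹ (common ion dominates); [Ce³⁺] = 2s.
Ksp = [Ce³⁺]^2[CO₃²⁻]^3 = (2s)^2(1.5×10⁻²)^3
(2s)^2 = 9.8×10⁻³⁵ / (1.5×10⁻²)^3 = 2.9×10⁻²⁹
s = 2.7×10⁻¹⁵ mol L⁻¹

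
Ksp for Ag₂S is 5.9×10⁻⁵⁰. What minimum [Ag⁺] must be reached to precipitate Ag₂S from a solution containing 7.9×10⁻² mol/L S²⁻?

Each salt precipitates once Q = Ksp for that salt.
Ag₂S(s) ⇌ 2 Ag⁺(aq) + S²⁻(aq)
Ksp = [Ag⁺]^2[S²⁻] = [Ag⁺]^2(7.9×10⁻²)
[Ag⁺]^2 = 5.9×10⁻⁵⁰ / (7.9×10⁻²) = 7.5×10⁻⁴⁹
[Ag⁺] = 8.6×10⁻²⁵ mol/L

8.6×10⁻²⁵ M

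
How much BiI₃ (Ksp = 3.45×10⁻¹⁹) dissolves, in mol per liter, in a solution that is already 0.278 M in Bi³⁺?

BiI₃(s) ⇌ Bi³⁺(aq) + 3 I⁻(aq)
Bi³⁺ is already present at 0.278 M. If s mol/L of BiI₃ dissolves, [I⁻] = 3s while [Bi³⁺] ≈ 0.278 M.
Ksp = [Bi³⁺][I⁻]^3 = (0.278)(3s)^3
(3s)^3 = 3.45×10⁻¹⁹ / (0.278) = 1.24×10⁻¹⁸
s = 3.58×10⁻⁷ M

3.58×10⁻⁷ M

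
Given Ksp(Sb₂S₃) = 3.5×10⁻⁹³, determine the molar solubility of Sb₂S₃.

1.3×10⁻¹⁹ M

Sb₂S₃(s) ⇌ 2 Sb³⁺(aq) + 3 S²⁻(aq)
Let s be the molar solubility. Then [Sb³⁺] = 2s and [S²⁻] = 3s.
Ksp = [Sb³⁺]^2[S²⁻]^3 = (2s)^2 · (3s)^3 = 108s^5
108s^5 = 3.5×10⁻⁹³  ⇒  s^5 = 3.2×10⁻⁹⁵
s = 1.3×10⁻¹⁹ M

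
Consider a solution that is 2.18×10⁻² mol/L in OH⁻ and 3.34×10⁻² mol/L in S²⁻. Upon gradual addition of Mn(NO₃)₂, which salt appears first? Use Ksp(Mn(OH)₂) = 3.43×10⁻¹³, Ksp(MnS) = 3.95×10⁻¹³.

MnS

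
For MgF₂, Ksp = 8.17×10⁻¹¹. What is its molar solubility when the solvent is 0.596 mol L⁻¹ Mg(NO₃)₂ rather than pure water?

5.85×10⁻⁶ M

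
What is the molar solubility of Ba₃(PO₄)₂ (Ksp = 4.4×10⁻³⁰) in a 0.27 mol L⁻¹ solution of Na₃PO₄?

1.3×10⁻¹⁰ M

Ba₃(PO₄)₂(s) ⇌ 3 Ba²⁺(aq) + 2 PO₄³⁻(aq)
Let s be the solubility of Ba₃(PO₄)₂ here. The common ion gives [PO₄³⁻] ≈ 0.27 mol L⁻¹, and [Ba²⁺] = 3s.
Ksp = [Ba²⁺]^3[PO₄³⁻]^2 = (3s)^3(0.27)^2
(3s)^3 = 4.4×10⁻³⁰ / (0.27)^2 = 6.0×10⁻²⁹
s = 1.3×10⁻¹⁰ mol L⁻¹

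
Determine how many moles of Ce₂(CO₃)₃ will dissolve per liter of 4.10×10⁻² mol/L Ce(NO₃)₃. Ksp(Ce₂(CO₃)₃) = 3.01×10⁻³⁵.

8.72×10⁻¹² M

Ce₂(CO₃)₃(s) ⇌ 2 Ce³⁺(aq) + 3 CO₃²⁻(aq)
With Ce³⁺ already at 4.10×10⁻² mol/L and s small, take [Ce³⁺] ≈ 4.10×10⁻² mol/L and [CO₃²⁻] = 3s.
Ksp = [Ce³⁺]^2[CO₃²⁻]^3 = (4.10×10⁻²)^2(3s)^3
(3s)^3 = 3.01×10⁻³⁵ / (4.10×10⁻²)^2 = 1.79×10⁻³²
s = 8.72×10⁻¹² mol/L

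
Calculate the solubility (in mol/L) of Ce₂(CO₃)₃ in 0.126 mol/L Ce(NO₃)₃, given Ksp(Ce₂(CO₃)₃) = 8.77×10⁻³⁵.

5.89×10⁻¹² M

Ce₂(CO₃)₃(s) ⇌ 2 Ce³⁺(aq) + 3 CO₃²⁻(aq)
The solution already contains Ce³⁺ at 0.126 mol/L. Let s be the molar solubility of Ce₂(CO₃)₃.
[Ce³⁺] ≈ 0.126 mol/L (common ion dominates); [CO₃²⁻] = 3s.
Ksp = [Ce³⁺]^2[CO₃²⁻]^3 = (0.126)^2(3s)^3
(3s)^3 = 8.77×10⁻³⁵ / (0.126)^2 = 5.52×10⁻³³
s = 5.89×10⁻¹² mol/L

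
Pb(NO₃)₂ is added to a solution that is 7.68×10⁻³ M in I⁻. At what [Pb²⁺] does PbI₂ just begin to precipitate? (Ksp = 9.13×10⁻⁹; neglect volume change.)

The threshold for precipitation is Q = Ksp.
PbI₂(s) ⇌ Pb²⁺(aq) + 2 I⁻(aq)
Ksp = [Pb²⁺][I⁻]^2 = [Pb²⁺](7.68×10⁻³)^2
[Pb²⁺] = 9.13×10⁻⁹ / (7.68×10⁻³)^2 = 1.55×10⁻⁴
[Pb²⁺] = 1.55×10⁻⁴ M

1.55×10⁻⁴ M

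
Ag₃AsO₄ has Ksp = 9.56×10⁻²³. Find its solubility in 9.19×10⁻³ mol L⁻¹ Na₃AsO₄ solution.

7.28×10⁻⁸ M

Ag₃AsO₄(s) ⇌ 3 Ag⁺(aq) + AsO₄³⁻(aq)
AsO₄³⁻ is already present at 9.19×10⁻³ mol L⁻¹. If s mol/L of Ag₃AsO₄ dissolves, [Ag⁺] = 3s while [AsO₄³⁻] ≈ 9.19×10⁻³ mol L⁻¹.
Ksp = [Ag⁺]^3[AsO₄³⁻] = (3s)^3(9.19×10⁻³)
(3s)^3 = 9.56×10⁻²³ / (9.19×10⁻³) = 1.04×10⁻²⁰
s = 7.28×10⁻⁸ mol L⁻¹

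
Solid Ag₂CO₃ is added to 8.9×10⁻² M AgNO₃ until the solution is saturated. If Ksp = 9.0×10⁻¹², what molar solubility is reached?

Ag₂CO₃(s) ⇌ 2 Ag⁺(aq) + CO₃²⁻(aq)
Ag⁺ is already present at 8.9×10⁻² M. If s mol/L of Ag₂CO₃ dissolves, [CO₃²⁻] = s while [Ag⁺] ≈ 8.9×10⁻² M.
Ksp = [Ag⁺]^2[CO₃²⁻] = (8.9×10⁻²)^2s
s = 9.0×10⁻¹² / (8.9×10⁻²)^2 = 1.1×10⁻⁹
s = 1.1×10⁻⁹ M

1.1×10⁻⁹ M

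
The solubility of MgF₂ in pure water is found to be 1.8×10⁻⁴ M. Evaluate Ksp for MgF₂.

Ksp = 2.3×10⁻¹¹

MgF₂(s) ⇌ Mg²⁺(aq) + 2 F⁻(aq)
If s mol/L of MgF₂ dissolves, [Mg²⁺] = s and [F⁻] = 2s.
Ksp = [Mg²⁺][F⁻]^2 = s · (2s)^2 = 4s^3
Ksp = 4 × (1.8×10⁻⁴)^3 = 2.3×10⁻¹¹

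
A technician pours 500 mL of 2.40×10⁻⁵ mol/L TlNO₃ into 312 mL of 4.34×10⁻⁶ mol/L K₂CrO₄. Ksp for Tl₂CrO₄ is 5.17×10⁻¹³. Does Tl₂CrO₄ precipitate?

No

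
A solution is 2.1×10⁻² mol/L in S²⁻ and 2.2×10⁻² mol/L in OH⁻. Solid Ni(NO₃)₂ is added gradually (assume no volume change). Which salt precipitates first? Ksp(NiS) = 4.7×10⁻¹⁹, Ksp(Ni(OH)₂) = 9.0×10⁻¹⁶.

NiS

Precipitation begins when Q = Ksp.
For NiS: [Ni²⁺] = (Ksp/[S²⁻]) = 2.2×10⁻¹⁷ mol/L
For Ni(OH)₂: [Ni²⁺] = (Ksp/[OH⁻]^2) = 1.9×10⁻¹² mol/L
NiS requires the lower [Ni²⁺], so it precipitates first.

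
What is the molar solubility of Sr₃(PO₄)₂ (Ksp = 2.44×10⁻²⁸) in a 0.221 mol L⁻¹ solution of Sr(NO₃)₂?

Sr₃(PO₄)₂(s) ⇌ 3 Sr²⁺(aq) + 2 PO₄³⁻(aq)
Let s be the solubility of Sr₃(PO₄)₂ here. The common ion gives [Sr²⁺] ≈ 0.221 mol L⁻¹, and [PO₄³⁻] = 2s.
Ksp = [Sr²⁺]^3[PO₄³⁻]^2 = (0.221)^3(2s)^2
(2s)^2 = 2.44×10⁻²⁸ / (0.221)^3 = 2.26×10⁻²⁶
s = 7.52×10⁻¹⁴ mol L⁻¹

7.52×10⁻¹⁴ M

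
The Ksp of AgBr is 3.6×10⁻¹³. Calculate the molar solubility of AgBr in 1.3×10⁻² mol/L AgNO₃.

AgBr(s) ⇌ Ag⁺(aq) + Br⁻(aq)
Ag⁺ is already present at 1.3×10⁻² mol/L. If s mol/L of AgBr dissolves, [Br⁻] = s while [Ag⁺] ≈ 1.3×10⁻² mol/L.
Ksp = [Ag⁺][Br⁻] = (1.3×10⁻²)s
s = 3.6×10⁻¹³ / (1.3×10⁻²) = 2.8×10⁻¹¹
s = 2.8×10⁻¹¹ mol/L

2.8×10⁻¹¹ M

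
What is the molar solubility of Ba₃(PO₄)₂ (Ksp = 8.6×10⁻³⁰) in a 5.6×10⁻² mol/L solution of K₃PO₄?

4.7×10⁻¹⁰ M

Ba₃(PO₄)₂(s) ⇌ 3 Ba²⁺(aq) + 2 PO₄³⁻(aq)
Let s be the solubility of Ba₃(PO₄)₂ here. The common ion gives [PO₄³⁻] ≈ 5.6×10⁻² mol/L, and [Ba²⁺] = 3s.
Ksp = [Ba²⁺]^3[PO₄³⁻]^2 = (3s)^3(5.6×10⁻²)^2
(3s)^3 = 8.6×10⁻³⁰ / (5.6×10⁻²)^2 = 2.7×10⁻²⁷
s = 4.7×10⁻¹⁰ mol/L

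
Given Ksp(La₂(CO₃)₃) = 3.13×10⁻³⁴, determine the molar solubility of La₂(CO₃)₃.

7.81×10⁻⁸ M

La₂(CO₃)₃(s) ⇌ 2 La³⁺(aq) + 3 CO₃²⁻(aq)
For each mole of La₂(CO₃)₃ that dissolves per liter, [La³⁺] = 2s and [CO₃²⁻] = 3s; let s denote this solubility.
Ksp = [La³⁺]^2[CO₃²⁻]^3 = (2s)^2 · (3s)^3 = 108s^5
108s^5 = 3.13×10⁻³⁴  ⇒  s^5 = 2.90×10⁻³⁶
Taking the 5th root, s = 7.81×10⁻⁸ mol L⁻¹.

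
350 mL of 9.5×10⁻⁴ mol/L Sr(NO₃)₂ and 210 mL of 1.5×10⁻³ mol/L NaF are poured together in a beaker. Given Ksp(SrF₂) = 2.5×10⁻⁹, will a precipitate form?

No

After mixing, V = 350 mL + 210 mL = 560 mL.
[Sr²⁺] = (9.5×10⁻⁴)(350)/560 = 5.9×10⁻⁴ mol/L
[F⁻] = (1.5×10⁻³)(210)/560 = 5.6×10⁻⁴ mol/L
Q = [Sr²⁺][F⁻]^2 = 1.9×10⁻¹⁰
Q < Ksp (1.9×10⁻¹⁰ vs 2.5×10⁻⁹); the solution remains unsaturated and no precipitate forms.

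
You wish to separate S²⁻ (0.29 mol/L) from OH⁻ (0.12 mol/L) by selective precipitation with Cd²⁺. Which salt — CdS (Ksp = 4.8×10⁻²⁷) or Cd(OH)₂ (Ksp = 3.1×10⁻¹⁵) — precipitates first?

Precipitation of each salt begins when its ion product equals Ksp.
For CdS: [Cd²⁺] = (Ksp/[S²⁻]) = 1.7×10⁻²⁶ mol/L
For Cd(OH)₂: [Cd²⁺] = (Ksp/[OH⁻]^2) = 2.2×10⁻¹³ mol/L
Since CdS needs less Cd²⁺ to reach saturation, it precipitates first.

CdS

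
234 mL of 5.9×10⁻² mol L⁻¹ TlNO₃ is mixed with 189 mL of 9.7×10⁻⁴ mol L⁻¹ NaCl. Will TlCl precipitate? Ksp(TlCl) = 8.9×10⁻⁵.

After mixing, V = 234 mL + 189 mL = 423 mL.
[Tl⁺] = (5.9×10⁻²)(234)/423 = 3.3×10⁻² mol L⁻¹
[Cl⁻] = (9.7×10⁻⁴)(189)/423 = 4.3×10⁻⁴ mol L⁻¹
Q = [Tl⁺][Cl⁻] = 1.4×10⁻⁵
Q = 1.4×10⁻⁵ < Ksp = 8.9×10⁻⁵, so the solution is unsaturated and no precipitate forms.

No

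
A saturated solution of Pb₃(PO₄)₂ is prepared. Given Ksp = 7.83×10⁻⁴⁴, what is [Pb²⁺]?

Pb₃(PO₄)₂(s) ⇌ 3 Pb²⁺(aq) + 2 PO₄³⁻(aq)
With molar solubility s: [Pb²⁺] = 3s, [PO₄³⁻] = 2s.
Ksp = [Pb²⁺]^3[PO₄³⁻]^2 = (3s)^3 · (2s)^2 = 108s^5 = 7.83×10⁻⁴⁴
s = 9.38×10⁻¹⁰ M
[Pb²⁺] = 3s = 2.81×10⁻⁹ M

2.81×10⁻⁹ M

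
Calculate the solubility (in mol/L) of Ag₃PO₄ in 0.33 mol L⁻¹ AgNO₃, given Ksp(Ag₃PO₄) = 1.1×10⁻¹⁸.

3.1×10⁻¹⁷ M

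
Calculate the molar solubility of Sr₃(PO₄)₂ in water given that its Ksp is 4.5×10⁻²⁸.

Sr₃(PO₄)₂(s) ⇌ 3 Sr²⁺(aq) + 2 PO₄³⁻(aq)
With molar solubility s: [Sr²⁺] = 3s, [PO₄³⁻] = 2s.
Ksp = [Sr²⁺]^3[PO₄³⁻]^2 = (3s)^3 · (2s)^2 = 108s^5
108s^5 = 4.5×10⁻²⁸  ⇒  s^5 = 4.2×10⁻³⁰
Taking the 5th root, s = 1.3×10⁻⁶ M.

1.3×10⁻⁶ M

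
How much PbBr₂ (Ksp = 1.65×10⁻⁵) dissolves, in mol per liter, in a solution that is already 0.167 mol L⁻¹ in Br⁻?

5.92×10⁻⁴ M

PbBr₂(s) ⇌ Pb²⁺(aq) + 2 Br⁻(aq)
The solution already contains Br⁻ at 0.167 mol L⁻¹. Let s be the molar solubility of PbBr₂.
[Br⁻] ≈ 0.167 mol L⁻¹ (common ion dominates); [Pb²⁺] = s.
Ksp = [Pb²⁺][Br⁻]^2 = s(0.167)^2
s = 1.65×10⁻⁵ / (0.167)^2 = 5.92×10⁻⁴
s = 5.92×10⁻⁴ mol L⁻¹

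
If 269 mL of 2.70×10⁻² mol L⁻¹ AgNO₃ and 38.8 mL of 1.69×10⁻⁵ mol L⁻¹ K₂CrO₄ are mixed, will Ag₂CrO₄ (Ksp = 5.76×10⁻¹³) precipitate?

Yes

After mixing, V = 269 mL + 38.8 mL = 307.8 mL.
[Ag⁺] = (2.70×10⁻²)(269)/307.8 = 2.36×10⁻² mol L⁻¹
[CrO₄²⁻] = (1.69×10⁻⁵)(38.8)/307.8 = 2.13×10⁻⁶ mol L⁻¹
Q = [Ag⁺]^2[CrO₄²⁻] = 1.19×10⁻⁹
Q = 1.19×10⁻⁹ > Ksp = 5.76×10⁻¹³, so the solution is supersaturated and Ag₂CrO₄ precipitates.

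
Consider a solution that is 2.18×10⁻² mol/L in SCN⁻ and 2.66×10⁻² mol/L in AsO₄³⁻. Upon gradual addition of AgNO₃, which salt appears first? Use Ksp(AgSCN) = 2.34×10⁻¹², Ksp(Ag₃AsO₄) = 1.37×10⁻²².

AgSCN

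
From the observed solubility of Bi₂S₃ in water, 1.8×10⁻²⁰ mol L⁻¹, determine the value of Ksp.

Bi₂S₃(s) ⇌ 2 Bi³⁺(aq) + 3 S²⁻(aq)
If s mol/L of Bi₂S₃ dissolves, [Bi³⁺] = 2s and [S²⁻] = 3s.
Ksp = [Bi³⁺]^2[S²⁻]^3 = (2s)^2 · (3s)^3 = 108s^5
Ksp = 108 × (1.8×10⁻²⁰)^5 = 2.0×10⁻⁹⁷

Ksp = 2.0×10⁻⁹⁷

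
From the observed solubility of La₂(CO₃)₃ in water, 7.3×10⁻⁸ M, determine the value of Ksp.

Ksp = 2.2×10⁻³⁴

La₂(CO₃)₃(s) ⇌ 2 La³⁺(aq) + 3 CO₃²⁻(aq)
With molar solubility s: [La³⁺] = 2s, [CO₃²⁻] = 3s.
Ksp = [La³⁺]^2[CO₃²⁻]^3 = (2s)^2 · (3s)^3 = 108s^5
Ksp = 108 × (7.3×10⁻⁸)^5 = 2.2×10⁻³⁴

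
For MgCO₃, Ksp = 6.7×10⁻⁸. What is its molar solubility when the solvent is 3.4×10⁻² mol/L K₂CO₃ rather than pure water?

MgCO₃(s) ⇌ Mg²⁺(aq) + CO₃²⁻(aq)
CO₃²⁻ is already present at 3.4×10⁻² mol/L. If s mol/L of MgCO₃ dissolves, [Mg²⁺] = s while [CO₃²⁻] ≈ 3.4×10⁻² mol/L.
Ksp = [Mg²⁺][CO₃²⁻] = s(3.4×10⁻²)
s = 6.7×10⁻⁸ / (3.4×10⁻²) = 2.0×10⁻⁶
s = 2.0×10⁻⁶ mol/L

2.0×10⁻⁶ M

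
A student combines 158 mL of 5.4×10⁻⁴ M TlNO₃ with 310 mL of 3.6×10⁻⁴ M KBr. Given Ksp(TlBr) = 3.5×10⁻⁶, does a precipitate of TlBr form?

No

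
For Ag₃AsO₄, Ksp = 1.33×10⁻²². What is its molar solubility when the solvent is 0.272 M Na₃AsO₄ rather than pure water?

Ag₃AsO₄(s) ⇌ 3 Ag⁺(aq) + AsO₄³⁻(aq)
Let s be the solubility of Ag₃AsO₄ here. The common ion gives [AsO₄³⁻] ≈ 0.272 M, and [Ag⁺] = 3s.
Ksp = [Ag⁺]^3[AsO₄³⁻] = (3s)^3(0.272)
(3s)^3 = 1.33×10⁻²² / (0.272) = 4.89×10⁻²²
s = 2.63×10⁻⁸ M

2.63×10⁻⁸ M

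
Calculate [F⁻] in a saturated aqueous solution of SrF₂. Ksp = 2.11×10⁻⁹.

1.62×10⁻³ M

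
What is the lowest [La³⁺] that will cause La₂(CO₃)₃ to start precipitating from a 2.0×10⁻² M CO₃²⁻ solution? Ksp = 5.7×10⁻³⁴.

8.4×10⁻¹⁵ M

The threshold for precipitation is Q = Ksp.
La₂(CO₃)₃(s) ⇌ 2 La³⁺(aq) + 3 CO₃²⁻(aq)
Ksp = [La³⁺]^2[CO₃²⁻]^3 = [La³⁺]^2(2.0×10⁻²)^3
[La³⁺]^2 = 5.7×10⁻³⁴ / (2.0×10⁻²)^3 = 7.1×10⁻²⁹
[La³⁺] = 8.4×10⁻¹⁵ M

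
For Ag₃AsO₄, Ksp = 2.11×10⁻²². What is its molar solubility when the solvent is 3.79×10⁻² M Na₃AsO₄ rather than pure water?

5.91×10⁻⁸ M

Ag₃AsO₄(s) ⇌ 3 Ag⁺(aq) + AsO₄³⁻(aq)
Let s be the solubility of Ag₃AsO₄ here. The common ion gives [AsO₄³⁻] ≈ 3.79×10⁻² M, and [Ag⁺] = 3s.
Ksp = [Ag⁺]^3[AsO₄³⁻] = (3s)^3(3.79×10⁻²)
(3s)^3 = 2.11×10⁻²² / (3.79×10⁻²) = 5.57×10⁻²¹
s = 5.91×10⁻⁸ M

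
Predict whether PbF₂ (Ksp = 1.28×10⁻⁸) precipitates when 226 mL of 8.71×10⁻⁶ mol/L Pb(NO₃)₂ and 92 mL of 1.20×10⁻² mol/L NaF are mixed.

No

Total volume after mixing = 226 + 92 = 318 mL.
[Pb²⁺] = (8.71×10⁻⁶)(226)/318 = 6.19×10⁻⁶ mol/L
[F⁻] = (1.20×10⁻²)(92)/318 = 3.47×10⁻³ mol/L
Q = [Pb²⁺][F⁻]^2 = 7.46×10⁻¹¹
Q < Ksp (7.46×10⁻¹¹ vs 1.28×10⁻⁸); the solution remains unsaturated and no precipitate forms.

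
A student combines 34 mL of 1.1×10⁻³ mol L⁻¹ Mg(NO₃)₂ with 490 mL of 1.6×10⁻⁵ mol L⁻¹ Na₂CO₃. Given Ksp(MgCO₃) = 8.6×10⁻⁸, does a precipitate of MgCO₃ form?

Total volume after mixing = 34 + 490 = 524 mL.
[Mg²⁺] = (1.1×10⁻³)(34)/524 = 7.1×10⁻⁵ mol L⁻¹
[CO₃²⁻] = (1.6×10⁻⁵)(490)/524 = 1.5×10⁻⁵ mol L⁻¹
Q = [Mg²⁺][CO₃²⁻] = 1.1×10⁻⁹
Q < Ksp (1.1×10⁻⁹ vs 8.6×10⁻⁸); the solution remains unsaturated and no precipitate forms.

No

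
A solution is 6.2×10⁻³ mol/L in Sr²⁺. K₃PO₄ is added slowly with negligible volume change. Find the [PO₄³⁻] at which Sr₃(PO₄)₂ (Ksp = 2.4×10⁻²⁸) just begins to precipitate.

3.2×10⁻¹¹ M

The threshold for precipitation is Q = Ksp.
Sr₃(PO₄)₂(s) ⇌ 3 Sr²⁺(aq) + 2 PO₄³⁻(aq)
Ksp = [Sr²⁺]^3[PO₄³⁻]^2 = [PO₄³⁻]^2(6.2×10⁻³)^3
[PO₄³⁻]^2 = 2.4×10⁻²⁸ / (6.2×10⁻³)^3 = 1.0×10⁻²¹
[PO₄³⁻] = 3.2×10⁻¹¹ mol/L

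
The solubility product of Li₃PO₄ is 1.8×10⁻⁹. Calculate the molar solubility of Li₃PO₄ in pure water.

2.9×10⁻³ M

Li₃PO₄(s) ⇌ 3 Li⁺(aq) + PO₄³⁻(aq)
Let s be the molar solubility. Then [Li⁺] = 3s and [PO₄³⁻] = s.
Ksp = [Li⁺]^3[PO₄³⁻] = (3s)^3 · s = 27s^4
27s^4 = 1.8×10⁻⁹  ⇒  s^4 = 6.7×10⁻¹¹
Taking the 4th root, s = 2.9×10⁻³ mol L⁻¹.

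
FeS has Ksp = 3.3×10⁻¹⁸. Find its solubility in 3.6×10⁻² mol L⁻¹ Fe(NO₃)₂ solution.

9.2×10⁻¹⁷ M

FeS(s) ⇌ Fe²⁺(aq) + S²⁻(aq)
The solution already contains Fe²⁺ at 3.6×10⁻² mol L⁻¹. Let s be the molar solubility of FeS.
[Fe²⁺] ≈ 3.6×10⁻² mol L⁻¹ (common ion dominates); [S²⁻] = s.
Ksp = [Fe²⁺][S²⁻] = (3.6×10⁻²)s
s = 3.3×10⁻¹⁸ / (3.6×10⁻²) = 9.2×10⁻¹⁷
s = 9.2×10⁻¹⁷ mol L⁻¹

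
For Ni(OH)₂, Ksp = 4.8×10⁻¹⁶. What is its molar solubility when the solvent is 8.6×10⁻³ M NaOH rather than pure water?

Ni(OH)₂(s) ⇌ Ni²⁺(aq) + 2 OH⁻(aq)
Let s be the solubility of Ni(OH)₂ here. The common ion gives [OH⁻] ≈ 8.6×10⁻³ M, and [Ni²⁺] = s.
Ksp = [Ni²⁺][OH⁻]^2 = s(8.6×10⁻³)^2
s = 4.8×10⁻¹⁶ / (8.6×10⁻³)^2 = 6.5×10⁻¹²
s = 6.5×10⁻¹² M

6.5×10⁻¹² M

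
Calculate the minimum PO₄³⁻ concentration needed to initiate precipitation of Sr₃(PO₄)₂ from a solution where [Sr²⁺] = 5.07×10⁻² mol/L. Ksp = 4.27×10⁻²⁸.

Precipitation of each salt begins when its ion product equals Ksp.
Sr₃(PO₄)₂(s) ⇌ 3 Sr²⁺(aq) + 2 PO₄³⁻(aq)
Ksp = [Sr²⁺]^3[PO₄³⁻]^2 = [PO₄³⁻]^2(5.07×10⁻²)^3
[PO₄³⁻]^2 = 4.27×10⁻²⁸ / (5.07×10⁻²)^3 = 3.28×10⁻²⁴
[PO₄³⁻] = 1.81×10⁻¹² mol/L

1.81×10⁻¹² M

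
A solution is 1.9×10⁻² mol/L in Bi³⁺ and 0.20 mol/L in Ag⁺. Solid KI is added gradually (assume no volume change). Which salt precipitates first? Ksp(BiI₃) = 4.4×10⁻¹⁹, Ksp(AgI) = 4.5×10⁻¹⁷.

AgI

A salt starts to precipitate once the ion product Q reaches its Ksp.
For BiI₃: [I⁻] = (Ksp/[Bi³⁺])^(1/3) = 2.9×10⁻⁶ mol/L
For AgI: [I⁻] = (Ksp/[Ag⁺]) = 2.3×10⁻¹⁶ mol/L
Since AgI needs less I⁻ to reach saturation, it precipitates first.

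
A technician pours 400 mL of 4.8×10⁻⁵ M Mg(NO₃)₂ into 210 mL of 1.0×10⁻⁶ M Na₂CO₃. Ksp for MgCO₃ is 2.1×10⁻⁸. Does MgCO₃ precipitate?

No

The combined volume is 610 mL.
[Mg²⁺] = (4.8×10⁻⁵)(400)/610 = 3.1×10⁻⁵ M
[CO₃²⁻] = (1.0×10⁻⁶)(210)/610 = 3.4×10⁻⁷ M
Q = [Mg²⁺][CO₃²⁻] = 1.1×10⁻¹¹
Since Q (1.1×10⁻¹¹) is less than Ksp (2.1×10⁻⁸), no MgCO₃ precipitates.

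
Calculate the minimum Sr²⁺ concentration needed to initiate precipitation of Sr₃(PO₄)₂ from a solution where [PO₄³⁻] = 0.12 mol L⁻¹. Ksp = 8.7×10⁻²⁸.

Each salt precipitates once Q = Ksp for that salt.
Sr₃(PO₄)₂(s) ⇌ 3 Sr²⁺(aq) + 2 PO₄³⁻(aq)
Ksp = [Sr²⁺]^3[PO₄³⁻]^2 = [Sr²⁺]^3(0.12)^2
[Sr²⁺]^3 = 8.7×10⁻²⁸ / (0.12)^2 = 6.0×10⁻²⁶
[Sr²⁺] = 3.9×10⁻⁹ mol L⁻¹

3.9×10⁻⁹ M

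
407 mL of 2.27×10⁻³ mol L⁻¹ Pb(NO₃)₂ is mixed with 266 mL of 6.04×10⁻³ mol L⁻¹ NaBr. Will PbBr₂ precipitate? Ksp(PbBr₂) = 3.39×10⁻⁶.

The combined volume is 673 mL.
[Pb²⁺] = (2.27×10⁻³)(407)/673 = 1.37×10⁻³ mol L⁻¹
[Br⁻] = (6.04×10⁻³)(266)/673 = 2.39×10⁻³ mol L⁻¹
Q = [Pb²⁺][Br⁻]^2 = 7.82×10⁻⁹
Since Q (7.82×10⁻⁹) is less than Ksp (3.39×10⁻⁶), no PbBr₂ precipitates.

No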